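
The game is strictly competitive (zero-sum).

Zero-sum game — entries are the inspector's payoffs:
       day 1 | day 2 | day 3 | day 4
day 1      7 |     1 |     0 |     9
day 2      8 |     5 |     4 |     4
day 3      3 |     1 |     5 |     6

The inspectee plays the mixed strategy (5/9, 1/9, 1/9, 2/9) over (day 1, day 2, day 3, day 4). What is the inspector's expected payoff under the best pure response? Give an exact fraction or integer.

day 1: (7)·(5/9) + (1)·(1/9) + (0)·(1/9) + (9)·(2/9) = 6.
day 2: (8)·(5/9) + (5)·(1/9) + (4)·(1/9) + (4)·(2/9) = 19/3.
day 3: (3)·(5/9) + (1)·(1/9) + (5)·(1/9) + (6)·(2/9) = 11/3.
The best pure response is day 2 with expected payoff 19/3.

19/3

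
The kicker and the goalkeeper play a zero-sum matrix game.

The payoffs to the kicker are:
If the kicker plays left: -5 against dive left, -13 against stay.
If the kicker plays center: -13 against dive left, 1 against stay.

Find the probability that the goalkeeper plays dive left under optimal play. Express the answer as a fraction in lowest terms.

7/11

Row minima are -13 and -13, so the kicker's maximin is -13; column maxima are -5 and 1, so the goalkeeper's minimax is -5. These differ, so the equilibrium is in mixed strategies.
Let the goalkeeper play dive left with probability q. The kicker is indifferent when −5q − 13(1−q) = −13q + (1−q), giving q = 7/11.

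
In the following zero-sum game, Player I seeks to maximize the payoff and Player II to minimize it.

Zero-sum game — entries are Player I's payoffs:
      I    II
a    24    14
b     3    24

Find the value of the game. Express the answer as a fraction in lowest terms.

Row minima are 14 and 3, so Player I's maximin is 14; column maxima are 24 and 24, so Player II's minimax is 24. These differ, so the equilibrium is in mixed strategies.
Let Player I play a with probability p. Player II is indifferent when 24p + 3(1−p) = 14p + 24(1−p), giving p = 21/31.
Let Player II play I with probability q. Player I is indifferent when 24q + 14(1−q) = 3q + 24(1−q), giving q = 10/31.
The value is 24·(10/31) + (14)·(21/31) = 534/31.

534/31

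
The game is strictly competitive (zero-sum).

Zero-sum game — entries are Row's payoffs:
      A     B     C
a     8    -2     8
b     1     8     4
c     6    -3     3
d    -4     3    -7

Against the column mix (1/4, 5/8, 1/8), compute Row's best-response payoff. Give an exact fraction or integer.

a: (8)·(1/4) + (-2)·(5/8) + (8)·(1/8) = 7/4.
b: (1)·(1/4) + (8)·(5/8) + (4)·(1/8) = 23/4.
c: (6)·(1/4) + (-3)·(5/8) + (3)·(1/8) = 0.
d: (-4)·(1/4) + (3)·(5/8) + (-7)·(1/8) = 0.
The best pure response is b with expected payoff 23/4.

23/4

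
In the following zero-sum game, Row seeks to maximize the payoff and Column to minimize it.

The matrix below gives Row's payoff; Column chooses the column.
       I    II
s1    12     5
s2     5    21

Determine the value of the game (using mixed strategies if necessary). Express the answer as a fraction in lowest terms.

227/23

Row minima are 5 and 5, so Row's maximin is 5; column maxima are 12 and 21, so Column's minimax is 12. These differ, so the equilibrium is in mixed strategies.
Let Row play s1 with probability p. Column is indifferent when 12p + 5(1−p) = 5p + 21(1−p), giving p = 16/23.
Let Column play I with probability q. Row is indifferent when 12q + 5(1−q) = 5q + 21(1−q), giving q = 16/23.
The value is 12·(16/23) + (5)·(7/23) = 227/23.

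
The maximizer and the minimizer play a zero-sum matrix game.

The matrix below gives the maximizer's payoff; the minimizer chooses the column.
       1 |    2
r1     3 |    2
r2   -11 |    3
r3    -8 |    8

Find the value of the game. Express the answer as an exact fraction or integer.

Row r2 is strictly dominated by row r3, so the maximizer never plays it.
The remaining 2×2 game on (r1, r3) × (1, 2) has no saddle point. Let the maximizer play r1 with probability p; indifference gives 3p − 8(1−p) = 2p + 8(1−p), so p = 16/17.
Similarly the minimizer's optimal q on 1 is 6/17, and the value is 3·(6/17) + (2)·(11/17) = 40/17.

40/17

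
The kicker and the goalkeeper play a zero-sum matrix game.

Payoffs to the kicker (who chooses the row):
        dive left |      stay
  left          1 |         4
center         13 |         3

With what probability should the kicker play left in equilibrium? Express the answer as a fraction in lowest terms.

Row minima are 1 and 3, so the kicker's maximin is 3; column maxima are 13 and 4, so the goalkeeper's minimax is 4. These differ, so the equilibrium is in mixed strategies.
Let the kicker play left with probability p. The goalkeeper is indifferent when p + 13(1−p) = 4p + 3(1−p), giving p = 10/13.

10/13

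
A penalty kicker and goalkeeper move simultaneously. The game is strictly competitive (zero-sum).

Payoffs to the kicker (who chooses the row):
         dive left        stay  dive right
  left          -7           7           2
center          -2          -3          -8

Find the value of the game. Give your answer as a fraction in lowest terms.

-4

Column stay is strictly dominated by dive right for the goalkeeper (it gives the kicker more in every row).
The remaining 2×2 game on (left, center) × (dive left, dive right) has no saddle point. Let the kicker play left with probability p; indifference gives −7p − 2(1−p) = 2p − 8(1−p), so p = 2/5.
Similarly the goalkeeper's optimal q on dive left is 2/3, and the value is -7·(2/3) + (2)·(1/3) = -4.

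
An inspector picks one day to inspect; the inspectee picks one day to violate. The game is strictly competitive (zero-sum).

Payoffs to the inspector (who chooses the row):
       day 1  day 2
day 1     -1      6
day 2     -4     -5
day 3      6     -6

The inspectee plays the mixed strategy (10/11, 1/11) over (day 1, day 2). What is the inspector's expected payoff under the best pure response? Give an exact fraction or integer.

54/11

day 1: (-1)·(10/11) + (6)·(1/11) = -4/11.
day 2: (-4)·(10/11) + (-5)·(1/11) = -45/11.
day 3: (6)·(10/11) + (-6)·(1/11) = 54/11.
The best pure response is day 3 with expected payoff 54/11.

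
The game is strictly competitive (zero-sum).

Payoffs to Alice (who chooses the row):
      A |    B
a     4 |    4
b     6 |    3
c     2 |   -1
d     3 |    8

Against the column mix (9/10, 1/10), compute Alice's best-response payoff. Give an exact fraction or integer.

57/10

a: (4)·(9/10) + (4)·(1/10) = 4.
b: (6)·(9/10) + (3)·(1/10) = 57/10.
c: (2)·(9/10) + (-1)·(1/10) = 17/10.
d: (3)·(9/10) + (8)·(1/10) = 7/2.
The best pure response is b with expected payoff 57/10.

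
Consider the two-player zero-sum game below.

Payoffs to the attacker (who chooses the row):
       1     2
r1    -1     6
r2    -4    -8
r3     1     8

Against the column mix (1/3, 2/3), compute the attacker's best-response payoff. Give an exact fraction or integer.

r1: (-1)·(1/3) + (6)·(2/3) = 11/3.
r2: (-4)·(1/3) + (-8)·(2/3) = -20/3.
r3: (1)·(1/3) + (8)·(2/3) = 17/3.
The best pure response is r3 with expected payoff 17/3.

17/3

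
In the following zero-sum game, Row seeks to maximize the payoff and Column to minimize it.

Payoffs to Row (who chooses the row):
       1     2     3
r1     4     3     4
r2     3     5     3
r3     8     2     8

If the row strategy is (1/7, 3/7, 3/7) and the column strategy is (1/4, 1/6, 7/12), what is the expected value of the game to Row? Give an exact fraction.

Against (1/4, 1/6, 7/12), each row's expected payoff is r1: 23/6; r2: 10/3; r3: 7.
Taking the (1/7, 3/7, 3/7)-weighted average: (1/7)·(23/6) + (3/7)·(10/3) + (3/7)·(7) = 209/42.

209/42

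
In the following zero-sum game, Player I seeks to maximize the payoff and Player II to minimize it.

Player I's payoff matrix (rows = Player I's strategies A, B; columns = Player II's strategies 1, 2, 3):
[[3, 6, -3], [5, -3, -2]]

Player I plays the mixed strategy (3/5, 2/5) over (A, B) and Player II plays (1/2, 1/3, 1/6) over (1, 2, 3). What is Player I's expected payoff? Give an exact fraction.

Against (1/2, 1/3, 1/6), each row's expected payoff is A: 3; B: 7/6.
Taking the (3/5, 2/5)-weighted average: (3/5)·(3) + (2/5)·(7/6) = 34/15.

34/15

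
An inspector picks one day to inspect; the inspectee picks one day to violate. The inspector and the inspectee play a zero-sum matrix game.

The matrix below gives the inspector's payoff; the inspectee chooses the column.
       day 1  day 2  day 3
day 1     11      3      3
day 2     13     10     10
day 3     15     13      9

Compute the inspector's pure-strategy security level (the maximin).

10

The worst-case payoff for each row is day 1: 3, day 2: 10, day 3: 9.
The best of these is 10.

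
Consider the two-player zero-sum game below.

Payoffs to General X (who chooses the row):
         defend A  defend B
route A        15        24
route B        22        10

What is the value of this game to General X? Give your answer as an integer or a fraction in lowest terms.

Row minima are 15 and 10, so General X's maximin is 15; column maxima are 22 and 24, so General Y's minimax is 22. These differ, so the equilibrium is in mixed strategies.
Let General X play route A with probability p. General Y is indifferent when 15p + 22(1−p) = 24p + 10(1−p), giving p = 4/7.
Let General Y play defend A with probability q. General X is indifferent when 15q + 24(1−q) = 22q + 10(1−q), giving q = 2/3.
The value is 15·(2/3) + (24)·(1/3) = 18.

18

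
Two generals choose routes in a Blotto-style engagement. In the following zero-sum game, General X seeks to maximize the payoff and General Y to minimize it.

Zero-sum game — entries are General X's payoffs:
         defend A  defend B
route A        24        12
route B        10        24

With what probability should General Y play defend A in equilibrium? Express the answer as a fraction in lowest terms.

6/13

Row minima are 12 and 10, so General X's maximin is 12; column maxima are 24 and 24, so General Y's minimax is 24. These differ, so the equilibrium is in mixed strategies.
Let General Y play defend A with probability q. General X is indifferent when 24q + 12(1−q) = 10q + 24(1−q), giving q = 6/13.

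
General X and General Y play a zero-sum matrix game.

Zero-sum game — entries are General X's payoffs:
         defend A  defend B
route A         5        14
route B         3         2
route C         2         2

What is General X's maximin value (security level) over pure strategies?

The worst-case payoff for each row is route A: 5, route B: 2, route C: 2.
The best of these is 5.

5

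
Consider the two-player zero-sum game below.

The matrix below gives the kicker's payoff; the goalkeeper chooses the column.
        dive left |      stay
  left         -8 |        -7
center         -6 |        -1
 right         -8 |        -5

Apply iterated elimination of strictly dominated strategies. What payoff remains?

-6

Row right is strictly dominated by row center (-6>-8, -1>-5); eliminate right.
Row left is strictly dominated by row center (-6>-8, -1>-7); eliminate left.
Column stay is strictly dominated by dive left for the goalkeeper (-6<-1); eliminate stay.
Only (center, dive left) remains, with payoff -6.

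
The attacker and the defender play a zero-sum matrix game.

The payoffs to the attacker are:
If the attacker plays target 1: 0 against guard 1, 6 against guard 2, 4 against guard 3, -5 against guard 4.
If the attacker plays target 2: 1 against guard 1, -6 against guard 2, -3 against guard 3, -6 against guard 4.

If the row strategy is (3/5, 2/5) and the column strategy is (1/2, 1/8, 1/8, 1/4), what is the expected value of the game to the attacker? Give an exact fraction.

Against (1/2, 1/8, 1/8, 1/4), each row's expected payoff is target 1: 0; target 2: -17/8.
Taking the (3/5, 2/5)-weighted average: (3/5)·(0) + (2/5)·(-17/8) = -17/20.

-17/20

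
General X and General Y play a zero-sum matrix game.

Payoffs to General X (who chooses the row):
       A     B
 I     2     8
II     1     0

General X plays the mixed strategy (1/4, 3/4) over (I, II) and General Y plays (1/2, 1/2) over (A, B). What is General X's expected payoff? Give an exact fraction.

Against (1/2, 1/2), each row's expected payoff is I: 5; II: 1/2.
Taking the (1/4, 3/4)-weighted average: (1/4)·(5) + (3/4)·(1/2) = 13/8.

13/8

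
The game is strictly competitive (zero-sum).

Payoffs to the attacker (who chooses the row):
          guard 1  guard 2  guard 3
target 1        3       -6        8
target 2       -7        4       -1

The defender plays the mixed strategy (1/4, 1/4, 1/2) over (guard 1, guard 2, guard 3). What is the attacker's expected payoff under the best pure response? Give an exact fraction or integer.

target 1: (3)·(1/4) + (-6)·(1/4) + (8)·(1/2) = 13/4.
target 2: (-7)·(1/4) + (4)·(1/4) + (-1)·(1/2) = -5/4.
The best pure response is target 1 with expected payoff 13/4.

13/4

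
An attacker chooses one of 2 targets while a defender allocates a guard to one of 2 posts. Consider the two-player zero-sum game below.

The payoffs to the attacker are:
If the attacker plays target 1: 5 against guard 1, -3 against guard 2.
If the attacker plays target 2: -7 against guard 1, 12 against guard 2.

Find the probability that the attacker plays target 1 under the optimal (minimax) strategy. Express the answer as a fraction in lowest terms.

Row minima are -3 and -7, so the attacker's maximin is -3; column maxima are 5 and 12, so the defender's minimax is 5. These differ, so the equilibrium is in mixed strategies.
Let the attacker play target 1 with probability p. The defender is indifferent when 5p − 7(1−p) = −3p + 12(1−p), giving p = 19/27.

19/27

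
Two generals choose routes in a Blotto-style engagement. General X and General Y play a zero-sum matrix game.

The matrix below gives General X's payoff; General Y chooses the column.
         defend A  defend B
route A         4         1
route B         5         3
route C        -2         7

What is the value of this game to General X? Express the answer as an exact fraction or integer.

Row route A is strictly dominated by row route B, so General X never plays it.
The remaining 2×2 game on (route B, route C) × (defend A, defend B) has no saddle point. Let General X play route B with probability p; indifference gives 5p − 2(1−p) = 3p + 7(1−p), so p = 9/11.
Similarly General Y's optimal q on defend A is 4/11, and the value is 5·(4/11) + (3)·(7/11) = 41/11.

41/11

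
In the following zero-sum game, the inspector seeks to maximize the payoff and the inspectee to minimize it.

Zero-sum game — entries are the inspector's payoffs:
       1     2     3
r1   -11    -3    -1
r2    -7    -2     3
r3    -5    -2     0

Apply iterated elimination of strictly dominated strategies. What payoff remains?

-5

Column 3 is strictly dominated by 1 for the inspectee (-11<-1, -7<3, -5<0); eliminate 3.
Column 2 is strictly dominated by 1 for the inspectee (-11<-3, -7<-2, -5<-2); eliminate 2.
Row r1 is strictly dominated by row r2 (-7>-11); eliminate r1.
Row r2 is strictly dominated by row r3 (-5>-7); eliminate r2.
Only (r3, 1) remains, with payoff -5.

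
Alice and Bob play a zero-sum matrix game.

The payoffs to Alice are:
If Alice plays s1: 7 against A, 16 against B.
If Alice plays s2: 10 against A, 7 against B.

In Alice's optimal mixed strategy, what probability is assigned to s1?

Row minima are 7 and 7, so Alice's maximin is 7; column maxima are 10 and 16, so Bob's minimax is 10. These differ, so the equilibrium is in mixed strategies.
Let Alice play s1 with probability p. Bob is indifferent when 7p + 10(1−p) = 16p + 7(1−p), giving p = 1/4.

1/4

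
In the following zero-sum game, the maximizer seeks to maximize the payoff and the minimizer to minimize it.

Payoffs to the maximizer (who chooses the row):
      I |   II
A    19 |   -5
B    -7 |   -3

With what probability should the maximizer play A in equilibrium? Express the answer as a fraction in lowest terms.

Row minima are -5 and -7, so the maximizer's maximin is -5; column maxima are 19 and -3, so the minimizer's minimax is -3. These differ, so the equilibrium is in mixed strategies.
Let the maximizer play A with probability p. The minimizer is indifferent when 19p − 7(1−p) = −5p − 3(1−p), giving p = 1/7.

1/7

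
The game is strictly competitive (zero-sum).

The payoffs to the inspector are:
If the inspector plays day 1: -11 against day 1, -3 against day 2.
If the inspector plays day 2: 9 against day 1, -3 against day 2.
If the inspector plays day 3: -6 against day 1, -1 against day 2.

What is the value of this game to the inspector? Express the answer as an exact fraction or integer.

Row day 1 is strictly dominated by row day 3, so the inspector never plays it.
The remaining 2×2 game on (day 2, day 3) × (day 1, day 2) has no saddle point. Let the inspector play day 2 with probability p; indifference gives 9p − 6(1−p) = −3p − (1−p), so p = 5/17.
Similarly the inspectee's optimal q on day 1 is 2/17, and the value is 9·(2/17) + (-3)·(15/17) = -27/17.

-27/17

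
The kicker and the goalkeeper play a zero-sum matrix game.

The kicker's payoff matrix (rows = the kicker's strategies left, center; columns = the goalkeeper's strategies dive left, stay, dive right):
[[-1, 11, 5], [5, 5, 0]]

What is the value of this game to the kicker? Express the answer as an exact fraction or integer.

25/11

Column stay is strictly dominated by dive right for the goalkeeper (it gives the kicker more in every row).
The remaining 2×2 game on (left, center) × (dive left, dive right) has no saddle point. Let the kicker play left with probability p; indifference gives −p + 5(1−p) = 5p, so p = 5/11.
Similarly the goalkeeper's optimal q on dive left is 5/11, and the value is -1·(5/11) + (5)·(6/11) = 25/11.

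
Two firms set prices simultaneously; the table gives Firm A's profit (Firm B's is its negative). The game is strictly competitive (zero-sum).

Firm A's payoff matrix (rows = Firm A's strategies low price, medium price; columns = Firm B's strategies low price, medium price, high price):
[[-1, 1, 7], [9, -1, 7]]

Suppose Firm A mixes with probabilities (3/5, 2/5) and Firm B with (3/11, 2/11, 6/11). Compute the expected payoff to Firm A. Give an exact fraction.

Against (3/11, 2/11, 6/11), each row's expected payoff is low price: 41/11; medium price: 67/11.
Taking the (3/5, 2/5)-weighted average: (3/5)·(41/11) + (2/5)·(67/11) = 257/55.

257/55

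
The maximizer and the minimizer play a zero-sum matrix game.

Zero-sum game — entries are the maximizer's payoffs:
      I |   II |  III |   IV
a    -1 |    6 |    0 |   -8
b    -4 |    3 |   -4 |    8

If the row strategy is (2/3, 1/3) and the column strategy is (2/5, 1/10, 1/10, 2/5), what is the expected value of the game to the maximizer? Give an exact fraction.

Against (2/5, 1/10, 1/10, 2/5), each row's expected payoff is a: -3; b: 3/2.
Taking the (2/3, 1/3)-weighted average: (2/3)·(-3) + (1/3)·(3/2) = -3/2.

-3/2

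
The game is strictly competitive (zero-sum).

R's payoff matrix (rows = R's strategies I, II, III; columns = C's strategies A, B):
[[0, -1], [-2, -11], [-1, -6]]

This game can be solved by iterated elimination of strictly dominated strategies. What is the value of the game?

-1

Row III is strictly dominated by row I (0>-1, -1>-6); eliminate III.
Column A is strictly dominated by B for C (-1<0, -11<-2); eliminate A.
Row II is strictly dominated by row I (-1>-11); eliminate II.
Only (I, B) remains, with payoff -1.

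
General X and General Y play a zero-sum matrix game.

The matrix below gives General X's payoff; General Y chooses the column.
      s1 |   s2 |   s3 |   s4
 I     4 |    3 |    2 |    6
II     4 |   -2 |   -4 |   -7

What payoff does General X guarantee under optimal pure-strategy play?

2

Row minima: 2, -7 → General X's maximin is 2.
Column maxima: 4, 3, 2, 6 → General Y's minimax is 2.
They coincide at (I, s3), so the value is 2.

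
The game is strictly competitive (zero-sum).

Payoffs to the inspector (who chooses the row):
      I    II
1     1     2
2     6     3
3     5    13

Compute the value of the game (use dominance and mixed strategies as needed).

63/11

Row 1 is strictly dominated by row 2, so the inspector never plays it.
The remaining 2×2 game on (2, 3) × (I, II) has no saddle point. Let the inspector play 2 with probability p; indifference gives 6p + 5(1−p) = 3p + 13(1−p), so p = 8/11.
Similarly the inspectee's optimal q on I is 10/11, and the value is 6·(10/11) + (3)·(1/11) = 63/11.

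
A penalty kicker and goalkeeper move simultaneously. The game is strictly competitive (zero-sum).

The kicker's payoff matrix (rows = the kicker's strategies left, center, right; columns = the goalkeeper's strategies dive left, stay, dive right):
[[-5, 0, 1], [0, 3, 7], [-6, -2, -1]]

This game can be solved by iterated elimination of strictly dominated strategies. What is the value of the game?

0

Column stay is strictly dominated by dive left for the goalkeeper (-5<0, 0<3, -6<-2); eliminate stay.
Column dive right is strictly dominated by dive left for the goalkeeper (-5<1, 0<7, -6<-1); eliminate dive right.
Row left is strictly dominated by row center (0>-5); eliminate left.
Row right is strictly dominated by row center (0>-6); eliminate right.
Only (center, dive left) remains, with payoff 0.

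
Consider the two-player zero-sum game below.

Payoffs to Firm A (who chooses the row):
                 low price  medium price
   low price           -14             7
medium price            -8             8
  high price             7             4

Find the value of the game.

Row low price is strictly dominated by row medium price, so Firm A never plays it.
The remaining 2×2 game on (medium price, high price) × (low price, medium price) has no saddle point. Let Firm A play medium price with probability p; indifference gives −8p + 7(1−p) = 8p + 4(1−p), so p = 3/19.
Similarly Firm B's optimal q on low price is 4/19, and the value is -8·(4/19) + (8)·(15/19) = 88/19.

88/19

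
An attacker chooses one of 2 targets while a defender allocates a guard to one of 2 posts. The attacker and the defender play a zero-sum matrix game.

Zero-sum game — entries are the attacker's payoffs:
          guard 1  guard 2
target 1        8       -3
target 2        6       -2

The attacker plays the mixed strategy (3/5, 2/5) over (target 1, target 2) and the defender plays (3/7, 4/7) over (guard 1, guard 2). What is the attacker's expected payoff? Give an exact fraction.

8/5

Against (3/7, 4/7), each row's expected payoff is target 1: 12/7; target 2: 10/7.
Taking the (3/5, 2/5)-weighted average: (3/5)·(12/7) + (2/5)·(10/7) = 8/5.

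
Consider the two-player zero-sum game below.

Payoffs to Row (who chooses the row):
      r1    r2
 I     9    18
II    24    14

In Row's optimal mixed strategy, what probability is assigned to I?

Row minima are 9 and 14, so Row's maximin is 14; column maxima are 24 and 18, so Column's minimax is 18. These differ, so the equilibrium is in mixed strategies.
Let Row play I with probability p. Column is indifferent when 9p + 24(1−p) = 18p + 14(1−p), giving p = 10/19.

10/19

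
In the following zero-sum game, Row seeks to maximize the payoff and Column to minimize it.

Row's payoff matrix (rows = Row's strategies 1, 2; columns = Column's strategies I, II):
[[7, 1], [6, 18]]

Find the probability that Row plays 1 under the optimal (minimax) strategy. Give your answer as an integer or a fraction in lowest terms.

Row minima are 1 and 6, so Row's maximin is 6; column maxima are 7 and 18, so Column's minimax is 7. These differ, so the equilibrium is in mixed strategies.
Let Row play 1 with probability p. Column is indifferent when 7p + 6(1−p) = p + 18(1−p), giving p = 2/3.

2/3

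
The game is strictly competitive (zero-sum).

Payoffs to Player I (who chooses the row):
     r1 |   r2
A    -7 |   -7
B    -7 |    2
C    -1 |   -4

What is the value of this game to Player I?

-5/2

Row A is strictly dominated by row C, so Player I never plays it.
The remaining 2×2 game on (B, C) × (r1, r2) has no saddle point. Let Player I play B with probability p; indifference gives −7p − (1−p) = 2p − 4(1−p), so p = 1/4.
Similarly Player II's optimal q on r1 is 1/2, and the value is -7·(1/2) + (2)·(1/2) = -5/2.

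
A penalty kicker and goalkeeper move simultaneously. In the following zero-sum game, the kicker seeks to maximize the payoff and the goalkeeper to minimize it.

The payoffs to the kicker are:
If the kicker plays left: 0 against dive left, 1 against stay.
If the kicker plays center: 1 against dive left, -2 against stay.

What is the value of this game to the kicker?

1/4

Row minima are 0 and -2, so the kicker's maximin is 0; column maxima are 1 and 1, so the goalkeeper's minimax is 1. These differ, so the equilibrium is in mixed strategies.
Let the kicker play left with probability p. The goalkeeper is indifferent when (1−p) = p − 2(1−p), giving p = 3/4.
Let the goalkeeper play dive left with probability q. The kicker is indifferent when (1−q) = q − 2(1−q), giving q = 3/4.
The value is 0·(3/4) + (1)·(1/4) = 1/4.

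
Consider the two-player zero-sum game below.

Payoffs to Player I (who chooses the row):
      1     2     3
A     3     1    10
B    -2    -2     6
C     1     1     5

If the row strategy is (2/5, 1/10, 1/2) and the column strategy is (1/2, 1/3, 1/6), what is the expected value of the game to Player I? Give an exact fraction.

Against (1/2, 1/3, 1/6), each row's expected payoff is A: 7/2; B: -2/3; C: 5/3.
Taking the (2/5, 1/10, 1/2)-weighted average: (2/5)·(7/2) + (1/10)·(-2/3) + (1/2)·(5/3) = 13/6.

13/6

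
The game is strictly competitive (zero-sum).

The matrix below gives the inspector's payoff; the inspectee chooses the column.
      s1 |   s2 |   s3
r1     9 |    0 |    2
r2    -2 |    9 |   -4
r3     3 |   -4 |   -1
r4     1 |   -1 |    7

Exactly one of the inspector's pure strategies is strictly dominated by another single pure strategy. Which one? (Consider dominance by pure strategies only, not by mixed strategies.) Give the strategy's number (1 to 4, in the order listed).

Compare r3 with r1: 9 > 3, 0 > -4, 2 > -1.
So r1 strictly dominates r3 for the inspector; r3 is strictly dominated.

3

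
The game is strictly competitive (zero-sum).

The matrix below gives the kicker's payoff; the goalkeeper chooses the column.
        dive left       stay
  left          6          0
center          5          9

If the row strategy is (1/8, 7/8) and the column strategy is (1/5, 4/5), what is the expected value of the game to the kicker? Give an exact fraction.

293/40

Against (1/5, 4/5), each row's expected payoff is left: 6/5; center: 41/5.
Taking the (1/8, 7/8)-weighted average: (1/8)·(6/5) + (7/8)·(41/5) = 293/40.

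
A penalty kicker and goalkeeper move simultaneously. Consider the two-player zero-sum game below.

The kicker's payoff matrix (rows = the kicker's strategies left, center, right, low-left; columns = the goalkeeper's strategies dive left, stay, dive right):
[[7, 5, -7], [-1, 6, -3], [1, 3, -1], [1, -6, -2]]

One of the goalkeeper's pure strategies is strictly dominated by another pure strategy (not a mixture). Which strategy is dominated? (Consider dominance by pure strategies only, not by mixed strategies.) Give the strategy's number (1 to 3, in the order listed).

1

The goalkeeper prefers columns that give the kicker less. Compare dive left with dive right: -7 < 7, -3 < -1, -1 < 1, -2 < 1.
So dive right strictly dominates dive left for the goalkeeper; dive left is strictly dominated.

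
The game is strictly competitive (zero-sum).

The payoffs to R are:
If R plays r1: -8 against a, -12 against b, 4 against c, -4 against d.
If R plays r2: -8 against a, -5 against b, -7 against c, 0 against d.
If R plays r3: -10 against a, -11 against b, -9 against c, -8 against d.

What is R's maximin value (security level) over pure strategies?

-8

The worst-case payoff for each row is r1: -12, r2: -8, r3: -11.
The best of these is -8.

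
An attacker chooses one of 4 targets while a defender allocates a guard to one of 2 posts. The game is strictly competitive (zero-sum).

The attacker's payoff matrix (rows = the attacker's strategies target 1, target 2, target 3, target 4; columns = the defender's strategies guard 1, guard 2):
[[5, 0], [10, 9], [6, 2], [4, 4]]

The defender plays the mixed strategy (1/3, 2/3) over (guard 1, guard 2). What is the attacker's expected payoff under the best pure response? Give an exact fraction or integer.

target 1: (5)·(1/3) + (0)·(2/3) = 5/3.
target 2: (10)·(1/3) + (9)·(2/3) = 28/3.
target 3: (6)·(1/3) + (2)·(2/3) = 10/3.
target 4: (4)·(1/3) + (4)·(2/3) = 4.
The best pure response is target 2 with expected payoff 28/3.

28/3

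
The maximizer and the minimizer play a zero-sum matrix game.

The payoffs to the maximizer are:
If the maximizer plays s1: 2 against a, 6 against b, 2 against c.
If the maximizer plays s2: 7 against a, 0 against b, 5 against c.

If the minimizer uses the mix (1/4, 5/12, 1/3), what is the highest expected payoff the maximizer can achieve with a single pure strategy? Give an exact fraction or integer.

11/3

s1: (2)·(1/4) + (6)·(5/12) + (2)·(1/3) = 11/3.
s2: (7)·(1/4) + (0)·(5/12) + (5)·(1/3) = 41/12.
The best pure response is s1 with expected payoff 11/3.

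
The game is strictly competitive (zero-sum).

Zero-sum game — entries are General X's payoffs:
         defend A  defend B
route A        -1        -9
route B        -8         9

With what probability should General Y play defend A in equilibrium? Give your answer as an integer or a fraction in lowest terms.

Row minima are -9 and -8, so General X's maximin is -8; column maxima are -1 and 9, so General Y's minimax is -1. These differ, so the equilibrium is in mixed strategies.
Let General Y play defend A with probability q. General X is indifferent when −q − 9(1−q) = −8q + 9(1−q), giving q = 18/25.

18/25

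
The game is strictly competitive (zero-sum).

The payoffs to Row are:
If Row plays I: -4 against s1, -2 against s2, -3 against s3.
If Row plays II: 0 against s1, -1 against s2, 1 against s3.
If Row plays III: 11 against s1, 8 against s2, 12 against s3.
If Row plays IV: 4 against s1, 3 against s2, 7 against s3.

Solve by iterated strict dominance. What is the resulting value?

8

Column s3 is strictly dominated by s1 for Column (-4<-3, 0<1, 11<12, 4<7); eliminate s3.
Row I is strictly dominated by row II (0>-4, -1>-2); eliminate I.
Row II is strictly dominated by row III (11>0, 8>-1); eliminate II.
Row IV is strictly dominated by row III (11>4, 8>3); eliminate IV.
Column s1 is strictly dominated by s2 for Column (8<11); eliminate s1.
Only (III, s2) remains, with payoff 8.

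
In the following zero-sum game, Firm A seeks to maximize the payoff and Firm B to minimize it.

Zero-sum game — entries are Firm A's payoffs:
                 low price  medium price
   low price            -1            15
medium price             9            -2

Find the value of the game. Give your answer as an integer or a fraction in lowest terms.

133/27

Row minima are -1 and -2, so Firm A's maximin is -1; column maxima are 9 and 15, so Firm B's minimax is 9. These differ, so the equilibrium is in mixed strategies.
Let Firm A play low price with probability p. Firm B is indifferent when −p + 9(1−p) = 15p − 2(1−p), giving p = 11/27.
Let Firm B play low price with probability q. Firm A is indifferent when −q + 15(1−q) = 9q − 2(1−q), giving q = 17/27.
The value is -1·(17/27) + (15)·(10/27) = 133/27.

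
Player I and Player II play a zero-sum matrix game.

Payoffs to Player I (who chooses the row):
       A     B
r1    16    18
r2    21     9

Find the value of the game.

117/7

Row minima are 16 and 9, so Player I's maximin is 16; column maxima are 21 and 18, so Player II's minimax is 18. These differ, so the equilibrium is in mixed strategies.
Let Player I play r1 with probability p. Player II is indifferent when 16p + 21(1−p) = 18p + 9(1−p), giving p = 6/7.
Let Player II play A with probability q. Player I is indifferent when 16q + 18(1−q) = 21q + 9(1−q), giving q = 9/14.
The value is 16·(9/14) + (18)·(5/14) = 117/7.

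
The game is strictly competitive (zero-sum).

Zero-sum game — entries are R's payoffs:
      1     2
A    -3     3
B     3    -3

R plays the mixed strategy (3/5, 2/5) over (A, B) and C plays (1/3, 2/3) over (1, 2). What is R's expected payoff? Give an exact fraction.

Against (1/3, 2/3), each row's expected payoff is A: 1; B: -1.
Taking the (3/5, 2/5)-weighted average: (3/5)·(1) + (2/5)·(-1) = 1/5.

1/5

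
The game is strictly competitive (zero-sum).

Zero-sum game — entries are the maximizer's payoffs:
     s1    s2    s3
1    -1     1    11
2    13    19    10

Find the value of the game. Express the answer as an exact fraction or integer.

Column s2 is strictly dominated by s1 for the minimizer (it gives the maximizer more in every row).
The remaining 2×2 game on (1, 2) × (s1, s3) has no saddle point. Let the maximizer play 1 with probability p; indifference gives −p + 13(1−p) = 11p + 10(1−p), so p = 1/5.
Similarly the minimizer's optimal q on s1 is 1/15, and the value is -1·(1/15) + (11)·(14/15) = 51/5.

51/5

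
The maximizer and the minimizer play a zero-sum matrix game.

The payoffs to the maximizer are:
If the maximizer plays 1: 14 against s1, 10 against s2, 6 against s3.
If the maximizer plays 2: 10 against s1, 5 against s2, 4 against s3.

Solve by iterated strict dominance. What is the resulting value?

6

Column s1 is strictly dominated by s2 for the minimizer (10<14, 5<10); eliminate s1.
Column s2 is strictly dominated by s3 for the minimizer (6<10, 4<5); eliminate s2.
Row 2 is strictly dominated by row 1 (6>4); eliminate 2.
Only (1, s3) remains, with payoff 6.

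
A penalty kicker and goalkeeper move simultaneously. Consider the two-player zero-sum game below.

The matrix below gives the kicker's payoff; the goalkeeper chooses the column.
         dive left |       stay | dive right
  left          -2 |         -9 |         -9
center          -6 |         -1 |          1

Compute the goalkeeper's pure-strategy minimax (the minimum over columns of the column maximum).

The worst case (largest entry) in each column is dive left: -2, stay: -1, dive right: 1.
The best (smallest) of these is -2.

-2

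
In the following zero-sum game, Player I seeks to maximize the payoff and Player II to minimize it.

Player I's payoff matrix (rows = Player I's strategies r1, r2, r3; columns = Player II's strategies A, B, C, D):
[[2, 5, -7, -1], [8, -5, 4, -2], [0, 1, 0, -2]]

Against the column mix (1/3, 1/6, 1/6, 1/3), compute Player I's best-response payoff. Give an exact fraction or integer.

r1: (2)·(1/3) + (5)·(1/6) + (-7)·(1/6) + (-1)·(1/3) = 0.
r2: (8)·(1/3) + (-5)·(1/6) + (4)·(1/6) + (-2)·(1/3) = 11/6.
r3: (0)·(1/3) + (1)·(1/6) + (0)·(1/6) + (-2)·(1/3) = -1/2.
The best pure response is r2 with expected payoff 11/6.

11/6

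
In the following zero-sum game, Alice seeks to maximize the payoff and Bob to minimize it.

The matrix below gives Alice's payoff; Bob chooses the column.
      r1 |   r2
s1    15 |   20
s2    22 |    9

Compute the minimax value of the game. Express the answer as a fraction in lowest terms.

305/18

Row minima are 15 and 9, so Alice's maximin is 15; column maxima are 22 and 20, so Bob's minimax is 20. These differ, so the equilibrium is in mixed strategies.
Let Alice play s1 with probability p. Bob is indifferent when 15p + 22(1−p) = 20p + 9(1−p), giving p = 13/18.
Let Bob play r1 with probability q. Alice is indifferent when 15q + 20(1−q) = 22q + 9(1−q), giving q = 11/18.
The value is 15·(11/18) + (20)·(7/18) = 305/18.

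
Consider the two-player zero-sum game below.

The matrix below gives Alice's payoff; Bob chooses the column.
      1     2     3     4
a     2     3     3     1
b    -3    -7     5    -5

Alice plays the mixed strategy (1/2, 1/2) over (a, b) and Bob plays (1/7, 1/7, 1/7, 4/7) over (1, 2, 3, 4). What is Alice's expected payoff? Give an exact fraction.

-13/14

Against (1/7, 1/7, 1/7, 4/7), each row's expected payoff is a: 12/7; b: -25/7.
Taking the (1/2, 1/2)-weighted average: (1/2)·(12/7) + (1/2)·(-25/7) = -13/14.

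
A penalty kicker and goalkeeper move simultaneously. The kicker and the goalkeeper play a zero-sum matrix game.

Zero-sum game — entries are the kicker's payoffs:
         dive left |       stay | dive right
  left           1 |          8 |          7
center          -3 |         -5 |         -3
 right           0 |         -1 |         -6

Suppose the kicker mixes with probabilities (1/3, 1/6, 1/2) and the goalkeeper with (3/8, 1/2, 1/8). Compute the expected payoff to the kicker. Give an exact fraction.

11/24

Against (3/8, 1/2, 1/8), each row's expected payoff is left: 21/4; center: -4; right: -5/4.
Taking the (1/3, 1/6, 1/2)-weighted average: (1/3)·(21/4) + (1/6)·(-4) + (1/2)·(-5/4) = 11/24.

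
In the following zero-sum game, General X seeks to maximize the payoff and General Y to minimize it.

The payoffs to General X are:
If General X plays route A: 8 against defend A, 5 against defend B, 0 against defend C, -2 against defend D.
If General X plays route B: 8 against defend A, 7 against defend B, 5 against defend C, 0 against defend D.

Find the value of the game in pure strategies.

Row minima: -2, 0 → General X's maximin is 0.
Column maxima: 8, 7, 5, 0 → General Y's minimax is 0.
They coincide at (route B, defend D), so the value is 0.

0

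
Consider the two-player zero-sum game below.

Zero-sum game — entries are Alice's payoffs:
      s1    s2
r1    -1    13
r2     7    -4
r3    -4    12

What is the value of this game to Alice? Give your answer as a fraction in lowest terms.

Row r3 is strictly dominated by row r1, so Alice never plays it.
The remaining 2×2 game on (r1, r2) × (s1, s2) has no saddle point. Let Alice play r1 with probability p; indifference gives −p + 7(1−p) = 13p − 4(1−p), so p = 11/25.
Similarly Bob's optimal q on s1 is 17/25, and the value is -1·(17/25) + (13)·(8/25) = 87/25.

87/25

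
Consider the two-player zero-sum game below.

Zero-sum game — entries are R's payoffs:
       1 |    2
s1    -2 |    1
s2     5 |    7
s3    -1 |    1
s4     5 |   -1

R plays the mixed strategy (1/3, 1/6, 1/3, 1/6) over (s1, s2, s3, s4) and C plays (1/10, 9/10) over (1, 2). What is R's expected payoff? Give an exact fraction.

47/30

Against (1/10, 9/10), each row's expected payoff is s1: 7/10; s2: 34/5; s3: 4/5; s4: -2/5.
Taking the (1/3, 1/6, 1/3, 1/6)-weighted average: (1/3)·(7/10) + (1/6)·(34/5) + (1/3)·(4/5) + (1/6)·(-2/5) = 47/30.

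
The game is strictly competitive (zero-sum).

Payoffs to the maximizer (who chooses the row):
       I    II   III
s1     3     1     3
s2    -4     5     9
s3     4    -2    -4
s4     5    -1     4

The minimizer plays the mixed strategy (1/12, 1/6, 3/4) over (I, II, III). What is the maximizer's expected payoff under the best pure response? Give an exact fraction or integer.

s1: (3)·(1/12) + (1)·(1/6) + (3)·(3/4) = 8/3.
s2: (-4)·(1/12) + (5)·(1/6) + (9)·(3/4) = 29/4.
s3: (4)·(1/12) + (-2)·(1/6) + (-4)·(3/4) = -3.
s4: (5)·(1/12) + (-1)·(1/6) + (4)·(3/4) = 13/4.
The best pure response is s2 with expected payoff 29/4.

29/4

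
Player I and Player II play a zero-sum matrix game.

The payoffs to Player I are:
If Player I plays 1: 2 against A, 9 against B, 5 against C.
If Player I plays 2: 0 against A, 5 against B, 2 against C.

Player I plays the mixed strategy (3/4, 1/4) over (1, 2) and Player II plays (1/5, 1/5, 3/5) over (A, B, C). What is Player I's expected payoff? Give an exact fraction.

Against (1/5, 1/5, 3/5), each row's expected payoff is 1: 26/5; 2: 11/5.
Taking the (3/4, 1/4)-weighted average: (3/4)·(26/5) + (1/4)·(11/5) = 89/20.

89/20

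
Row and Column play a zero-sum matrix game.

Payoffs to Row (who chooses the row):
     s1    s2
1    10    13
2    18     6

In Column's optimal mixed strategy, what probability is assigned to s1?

7/15

Row minima are 10 and 6, so Row's maximin is 10; column maxima are 18 and 13, so Column's minimax is 13. These differ, so the equilibrium is in mixed strategies.
Let Column play s1 with probability q. Row is indifferent when 10q + 13(1−q) = 18q + 6(1−q), giving q = 7/15.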